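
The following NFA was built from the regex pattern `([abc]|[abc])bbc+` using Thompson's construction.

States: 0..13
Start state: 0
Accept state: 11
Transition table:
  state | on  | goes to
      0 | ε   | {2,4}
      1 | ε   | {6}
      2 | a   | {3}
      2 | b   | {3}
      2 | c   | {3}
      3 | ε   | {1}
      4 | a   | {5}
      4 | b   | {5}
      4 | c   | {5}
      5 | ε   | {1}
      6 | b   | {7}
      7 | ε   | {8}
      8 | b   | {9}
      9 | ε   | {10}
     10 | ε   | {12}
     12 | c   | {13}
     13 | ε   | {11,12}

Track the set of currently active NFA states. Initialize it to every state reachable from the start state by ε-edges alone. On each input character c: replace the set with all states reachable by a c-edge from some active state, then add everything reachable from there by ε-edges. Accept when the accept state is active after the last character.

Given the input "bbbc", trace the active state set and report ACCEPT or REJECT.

Answer: ACCEPT

Steps:
start: ε-closure({0}) = {0,2,4}
'b' @ 1: {1,3,5,6}
'b' @ 2: {7,8}
'b' @ 3: {9,10,12}
'c' @ 4: {11,12,13}  (accept∈set)
after full input: {11,12,13}  (accept=11 in)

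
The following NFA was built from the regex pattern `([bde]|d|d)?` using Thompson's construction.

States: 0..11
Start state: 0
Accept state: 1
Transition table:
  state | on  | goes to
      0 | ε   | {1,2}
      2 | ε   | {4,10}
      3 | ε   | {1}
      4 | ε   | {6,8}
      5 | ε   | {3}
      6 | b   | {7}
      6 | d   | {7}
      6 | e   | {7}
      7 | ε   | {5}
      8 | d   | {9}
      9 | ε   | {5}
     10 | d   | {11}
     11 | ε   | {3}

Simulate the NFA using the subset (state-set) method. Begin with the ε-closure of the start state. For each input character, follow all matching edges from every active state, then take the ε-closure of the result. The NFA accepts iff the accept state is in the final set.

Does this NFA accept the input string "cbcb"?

Answer: REJECT

Derivation:
S₀ = ε-closure({0}) = {0,1,2,4,6,8,10}
'c' @ 1: {}  — dead — no transitions
rest 'bcb' ignored (set empty)
after full input: {}  (accept=1 not in)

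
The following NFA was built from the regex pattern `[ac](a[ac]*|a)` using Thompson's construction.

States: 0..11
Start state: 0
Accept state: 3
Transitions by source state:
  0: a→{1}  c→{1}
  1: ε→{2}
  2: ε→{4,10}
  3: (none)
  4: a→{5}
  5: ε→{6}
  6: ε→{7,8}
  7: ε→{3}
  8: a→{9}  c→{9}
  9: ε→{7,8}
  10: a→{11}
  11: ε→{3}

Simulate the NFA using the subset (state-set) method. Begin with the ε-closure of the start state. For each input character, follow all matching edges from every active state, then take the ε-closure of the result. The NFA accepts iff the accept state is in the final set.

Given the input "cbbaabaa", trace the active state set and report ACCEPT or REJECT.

Answer: REJECT

Steps:
initial (ε-close {0}): {0}
'c' @ 1: {1,2,4,10}
'b' @ 2: {}  — dead — no transitions
rest 'baabaa' ignored (set empty)
final: {}; accept 3 not in set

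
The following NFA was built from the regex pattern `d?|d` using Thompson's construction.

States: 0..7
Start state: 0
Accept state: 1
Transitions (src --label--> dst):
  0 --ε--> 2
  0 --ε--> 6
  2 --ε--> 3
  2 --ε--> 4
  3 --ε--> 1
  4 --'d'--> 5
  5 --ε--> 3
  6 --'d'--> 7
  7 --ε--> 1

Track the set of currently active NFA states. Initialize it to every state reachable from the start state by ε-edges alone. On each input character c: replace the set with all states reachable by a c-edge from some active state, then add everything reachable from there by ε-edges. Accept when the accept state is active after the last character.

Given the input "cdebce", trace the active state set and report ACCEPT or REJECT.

S₀ = ε-closure({0}) = {0,1,2,3,4,6}
'c' @ 1: {}  — state set empty
rest 'debce' ignored (set empty)
after full input: {}  (accept=1 not in)

Answer: REJECT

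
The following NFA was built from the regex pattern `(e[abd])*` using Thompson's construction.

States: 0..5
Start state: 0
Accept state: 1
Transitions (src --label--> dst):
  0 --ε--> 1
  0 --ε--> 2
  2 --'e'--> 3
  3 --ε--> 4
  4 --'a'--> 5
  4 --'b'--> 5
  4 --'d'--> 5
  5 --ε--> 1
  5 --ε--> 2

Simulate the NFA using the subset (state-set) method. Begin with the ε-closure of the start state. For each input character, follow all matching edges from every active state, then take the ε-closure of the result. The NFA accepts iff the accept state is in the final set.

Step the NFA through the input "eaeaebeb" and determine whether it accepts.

initial (ε-close {0}): {0,1,2}
'e' @ 1: {3,4}
'a' @ 2: {1,2,5}  (accept∈set)
'e' @ 3: {3,4}
'a' @ 4: {1,2,5}  (accept∈set)
'e' @ 5: {3,4}
'b' @ 6: {1,2,5}  (accept∈set)
'e' @ 7: {3,4}
'b' @ 8: {1,2,5}  (accept∈set)
after full input: {1,2,5}  (accept=1 in)

Answer: ACCEPT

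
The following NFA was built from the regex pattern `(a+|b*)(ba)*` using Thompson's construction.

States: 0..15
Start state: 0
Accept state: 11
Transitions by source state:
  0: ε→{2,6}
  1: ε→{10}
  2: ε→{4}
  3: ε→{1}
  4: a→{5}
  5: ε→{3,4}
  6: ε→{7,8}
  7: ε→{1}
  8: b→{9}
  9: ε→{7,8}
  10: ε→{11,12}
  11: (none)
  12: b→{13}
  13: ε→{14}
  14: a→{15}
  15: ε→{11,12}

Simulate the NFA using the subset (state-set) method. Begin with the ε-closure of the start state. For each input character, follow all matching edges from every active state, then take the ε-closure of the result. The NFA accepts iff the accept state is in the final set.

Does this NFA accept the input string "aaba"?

S₀ = ε-closure({0}) = {0,1,2,4,6,7,8,10,11,12}
'a' @ 1: {1,3,4,5,10,11,12}  ✓accept
'a' @ 2: {1,3,4,5,10,11,12}  ✓accept
'b' @ 3: {13,14}
'a' @ 4: {11,12,15}  ✓accept
after full input: {11,12,15}  (accept=11 in)

Answer: ACCEPT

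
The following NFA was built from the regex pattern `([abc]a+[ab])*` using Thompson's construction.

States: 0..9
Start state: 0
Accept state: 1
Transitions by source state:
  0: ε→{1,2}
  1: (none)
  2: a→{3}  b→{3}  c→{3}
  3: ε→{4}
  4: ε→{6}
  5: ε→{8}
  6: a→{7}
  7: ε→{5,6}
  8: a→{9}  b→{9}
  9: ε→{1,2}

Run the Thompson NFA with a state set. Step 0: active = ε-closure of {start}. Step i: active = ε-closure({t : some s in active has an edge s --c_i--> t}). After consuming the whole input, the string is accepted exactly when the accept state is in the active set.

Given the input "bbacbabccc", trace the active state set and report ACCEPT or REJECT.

Answer: REJECT

Steps:
start: ε-closure({0}) = {0,1,2}
'b' @ 1: {3,4,6}
'b' @ 2: {}  — state set empty
rest 'acbabccc' ignored (set empty)
after full input: {}  (accept=1 not in)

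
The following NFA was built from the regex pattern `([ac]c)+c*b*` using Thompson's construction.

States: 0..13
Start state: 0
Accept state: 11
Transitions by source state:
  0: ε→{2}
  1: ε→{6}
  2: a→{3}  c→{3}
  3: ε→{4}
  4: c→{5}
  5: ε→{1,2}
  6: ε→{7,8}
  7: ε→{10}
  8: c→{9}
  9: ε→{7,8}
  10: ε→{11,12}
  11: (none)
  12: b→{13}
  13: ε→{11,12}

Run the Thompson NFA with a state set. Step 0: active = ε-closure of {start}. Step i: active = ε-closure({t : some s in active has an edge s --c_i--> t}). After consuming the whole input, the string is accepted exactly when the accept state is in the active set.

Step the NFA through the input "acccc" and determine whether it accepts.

S₀ = ε-closure({0}) = {0,2}
'a' @ 1: {3,4}
'c' @ 2: {1,2,5,6,7,8,10,11,12}  [accepting]
'c' @ 3: {3,4,7,8,9,10,11,12}  [accepting]
'c' @ 4: {1,2,5,6,7,8,9,10,11,12}  [accepting]
'c' @ 5: {3,4,7,8,9,10,11,12}  [accepting]
after full input: {3,4,7,8,9,10,11,12}  (accept=11 in)

Answer: ACCEPT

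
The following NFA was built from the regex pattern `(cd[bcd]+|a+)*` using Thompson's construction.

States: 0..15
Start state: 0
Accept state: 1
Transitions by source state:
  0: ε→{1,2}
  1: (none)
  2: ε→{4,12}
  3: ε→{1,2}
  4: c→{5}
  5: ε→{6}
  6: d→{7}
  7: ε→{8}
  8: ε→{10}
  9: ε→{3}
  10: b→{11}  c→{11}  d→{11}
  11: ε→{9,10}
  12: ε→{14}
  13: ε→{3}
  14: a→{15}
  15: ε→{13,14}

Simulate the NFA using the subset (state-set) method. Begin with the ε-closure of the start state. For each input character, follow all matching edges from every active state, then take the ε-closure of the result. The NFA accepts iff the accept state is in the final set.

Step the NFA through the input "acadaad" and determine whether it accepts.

start: ε-closure({0}) = {0,1,2,4,12,14}
'a' @ 1: {1,2,3,4,12,13,14,15}  (accept∈set)
'c' @ 2: {5,6}
'a' @ 3: {}  — state set empty
rest 'daad' ignored (set empty)
end set {} — state 1 not in

Answer: REJECT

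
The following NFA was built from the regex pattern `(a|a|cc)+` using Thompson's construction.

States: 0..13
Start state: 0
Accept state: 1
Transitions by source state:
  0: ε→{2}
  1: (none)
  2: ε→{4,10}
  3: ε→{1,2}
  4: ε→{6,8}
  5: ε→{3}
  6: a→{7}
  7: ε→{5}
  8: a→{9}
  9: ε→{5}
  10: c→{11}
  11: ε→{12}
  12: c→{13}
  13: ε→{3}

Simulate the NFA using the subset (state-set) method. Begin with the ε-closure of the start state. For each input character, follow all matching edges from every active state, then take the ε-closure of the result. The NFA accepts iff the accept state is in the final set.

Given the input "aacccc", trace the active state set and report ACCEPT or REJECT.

Answer: ACCEPT

Trace:
start: ε-closure({0}) = {0,2,4,6,8,10}
'a' @ 1: {1,2,3,4,5,6,7,8,9,10}  ✓accept
'a' @ 2: {1,2,3,4,5,6,7,8,9,10}  ✓accept
'c' @ 3: {11,12}
'c' @ 4: {1,2,3,4,6,8,10,13}  ✓accept
'c' @ 5: {11,12}
'c' @ 6: {1,2,3,4,6,8,10,13}  ✓accept
after full input: {1,2,3,4,6,8,10,13}  (accept=1 in)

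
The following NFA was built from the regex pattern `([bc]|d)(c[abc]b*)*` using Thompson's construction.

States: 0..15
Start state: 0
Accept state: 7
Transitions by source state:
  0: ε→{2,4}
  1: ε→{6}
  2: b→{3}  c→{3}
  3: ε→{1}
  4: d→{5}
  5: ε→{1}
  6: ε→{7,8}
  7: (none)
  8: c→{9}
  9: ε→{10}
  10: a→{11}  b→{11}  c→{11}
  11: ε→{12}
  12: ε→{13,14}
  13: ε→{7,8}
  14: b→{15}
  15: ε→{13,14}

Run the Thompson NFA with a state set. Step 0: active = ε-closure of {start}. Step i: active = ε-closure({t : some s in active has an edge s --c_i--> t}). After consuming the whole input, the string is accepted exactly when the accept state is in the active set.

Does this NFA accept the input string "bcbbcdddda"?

start: ε-closure({0}) = {0,2,4}
'b' @ 1: {1,3,6,7,8}  ✓accept
'c' @ 2: {9,10}
'b' @ 3: {7,8,11,12,13,14}  ✓accept
'b' @ 4: {7,8,13,14,15}  ✓accept
'c' @ 5: {9,10}
'd' @ 6: {}  — dead — no transitions
rest 'ddda' ignored (set empty)
after full input: {}  (accept=7 not in)

Answer: REJECT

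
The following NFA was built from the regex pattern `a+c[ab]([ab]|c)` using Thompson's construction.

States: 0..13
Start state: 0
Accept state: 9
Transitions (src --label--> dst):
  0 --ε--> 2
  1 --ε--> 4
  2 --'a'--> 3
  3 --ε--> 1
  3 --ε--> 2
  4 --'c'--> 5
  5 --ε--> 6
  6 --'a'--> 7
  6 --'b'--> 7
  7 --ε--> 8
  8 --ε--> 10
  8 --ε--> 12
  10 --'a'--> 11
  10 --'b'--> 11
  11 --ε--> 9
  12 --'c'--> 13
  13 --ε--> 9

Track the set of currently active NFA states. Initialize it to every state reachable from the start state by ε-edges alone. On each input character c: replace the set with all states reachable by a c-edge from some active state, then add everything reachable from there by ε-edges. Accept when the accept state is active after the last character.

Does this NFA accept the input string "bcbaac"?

Answer: REJECT

Trace:
start: ε-closure({0}) = {0,2}
'b' @ 1: {}  — dead — no transitions
rest 'cbaac' ignored (set empty)
after full input: {}  (accept=9 not in)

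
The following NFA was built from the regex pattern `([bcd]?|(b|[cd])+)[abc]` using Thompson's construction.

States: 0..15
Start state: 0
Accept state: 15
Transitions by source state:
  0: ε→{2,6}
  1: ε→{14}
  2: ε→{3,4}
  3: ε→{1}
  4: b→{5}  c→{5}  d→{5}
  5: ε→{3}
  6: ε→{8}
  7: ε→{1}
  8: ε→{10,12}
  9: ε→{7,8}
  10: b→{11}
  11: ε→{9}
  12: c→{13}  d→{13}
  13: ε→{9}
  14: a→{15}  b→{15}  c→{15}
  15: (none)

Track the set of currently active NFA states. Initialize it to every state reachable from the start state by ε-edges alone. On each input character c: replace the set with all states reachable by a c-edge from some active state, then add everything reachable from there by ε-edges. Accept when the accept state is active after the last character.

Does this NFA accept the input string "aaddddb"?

Answer: REJECT

Trace:
start: ε-closure({0}) = {0,1,2,3,4,6,8,10,12,14}
'a' @ 1: {15}  (accept∈set)
'a' @ 2: {}  — dead — no transitions
rest 'ddddb' ignored (set empty)
after full input: {}  (accept=15 not in)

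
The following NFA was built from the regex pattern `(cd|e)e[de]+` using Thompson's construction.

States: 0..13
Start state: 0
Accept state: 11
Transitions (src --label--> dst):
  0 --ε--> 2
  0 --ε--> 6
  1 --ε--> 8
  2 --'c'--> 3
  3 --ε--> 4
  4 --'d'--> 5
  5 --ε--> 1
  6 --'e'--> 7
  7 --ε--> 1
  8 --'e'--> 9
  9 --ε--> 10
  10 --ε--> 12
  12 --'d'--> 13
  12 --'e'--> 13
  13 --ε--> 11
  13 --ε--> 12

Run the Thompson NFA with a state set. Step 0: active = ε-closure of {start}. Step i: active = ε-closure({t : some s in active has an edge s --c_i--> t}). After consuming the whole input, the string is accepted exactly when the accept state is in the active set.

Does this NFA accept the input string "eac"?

Answer: REJECT

Derivation:
start: ε-closure({0}) = {0,2,6}
'e' @ 1: {1,7,8}
'a' @ 2: {}  — no active states
rest 'c' ignored (set empty)
end set {} — state 11 not in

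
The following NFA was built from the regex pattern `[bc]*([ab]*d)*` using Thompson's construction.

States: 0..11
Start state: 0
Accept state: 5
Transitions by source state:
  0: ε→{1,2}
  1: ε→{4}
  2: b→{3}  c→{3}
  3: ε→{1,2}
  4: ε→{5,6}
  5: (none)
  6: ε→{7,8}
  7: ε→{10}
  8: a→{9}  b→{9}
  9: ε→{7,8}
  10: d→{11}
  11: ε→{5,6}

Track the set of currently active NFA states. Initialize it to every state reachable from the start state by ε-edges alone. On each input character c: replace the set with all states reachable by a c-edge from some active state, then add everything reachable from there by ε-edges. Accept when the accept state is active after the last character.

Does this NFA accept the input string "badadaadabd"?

Answer: ACCEPT

Steps:
initial (ε-close {0}): {0,1,2,4,5,6,7,8,10}
'b' @ 1: {1,2,3,4,5,6,7,8,9,10}  [accepting]
'a' @ 2: {7,8,9,10}
'd' @ 3: {5,6,7,8,10,11}  [accepting]
'a' @ 4: {7,8,9,10}
'd' @ 5: {5,6,7,8,10,11}  [accepting]
'a' @ 6: {7,8,9,10}
'a' @ 7: {7,8,9,10}
'd' @ 8: {5,6,7,8,10,11}  [accepting]
'a' @ 9: {7,8,9,10}
'b' @ 10: {7,8,9,10}
'd' @ 11: {5,6,7,8,10,11}  [accepting]
final: {5,6,7,8,10,11}; accept 5 in set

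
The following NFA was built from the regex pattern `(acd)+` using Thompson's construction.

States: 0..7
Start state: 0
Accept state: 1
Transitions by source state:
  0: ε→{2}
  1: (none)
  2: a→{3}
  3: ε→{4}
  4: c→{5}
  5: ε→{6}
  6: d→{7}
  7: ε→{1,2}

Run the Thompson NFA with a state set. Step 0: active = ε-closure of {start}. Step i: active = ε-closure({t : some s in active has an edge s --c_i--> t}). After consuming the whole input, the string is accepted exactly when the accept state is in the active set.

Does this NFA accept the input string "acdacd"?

start: ε-closure({0}) = {0,2}
'a' @ 1: {3,4}
'c' @ 2: {5,6}
'd' @ 3: {1,2,7}  [accepting]
'a' @ 4: {3,4}
'c' @ 5: {5,6}
'd' @ 6: {1,2,7}  [accepting]
end set {1,2,7} — state 1 in

Answer: ACCEPT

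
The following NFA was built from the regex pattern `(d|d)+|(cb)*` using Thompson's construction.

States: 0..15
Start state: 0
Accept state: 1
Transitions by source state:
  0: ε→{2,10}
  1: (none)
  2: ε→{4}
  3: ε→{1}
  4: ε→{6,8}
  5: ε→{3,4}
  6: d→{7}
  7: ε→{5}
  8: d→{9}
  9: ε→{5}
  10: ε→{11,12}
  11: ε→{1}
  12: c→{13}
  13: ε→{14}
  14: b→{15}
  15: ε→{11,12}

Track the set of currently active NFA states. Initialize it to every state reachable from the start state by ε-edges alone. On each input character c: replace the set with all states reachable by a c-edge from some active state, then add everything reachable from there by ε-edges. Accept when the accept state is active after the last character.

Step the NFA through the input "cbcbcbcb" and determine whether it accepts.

initial (ε-close {0}): {0,1,2,4,6,8,10,11,12}
'c' @ 1: {13,14}
'b' @ 2: {1,11,12,15}  ✓accept
'c' @ 3: {13,14}
'b' @ 4: {1,11,12,15}  ✓accept
'c' @ 5: {13,14}
'b' @ 6: {1,11,12,15}  ✓accept
'c' @ 7: {13,14}
'b' @ 8: {1,11,12,15}  ✓accept
final: {1,11,12,15}; accept 1 in set

Answer: ACCEPT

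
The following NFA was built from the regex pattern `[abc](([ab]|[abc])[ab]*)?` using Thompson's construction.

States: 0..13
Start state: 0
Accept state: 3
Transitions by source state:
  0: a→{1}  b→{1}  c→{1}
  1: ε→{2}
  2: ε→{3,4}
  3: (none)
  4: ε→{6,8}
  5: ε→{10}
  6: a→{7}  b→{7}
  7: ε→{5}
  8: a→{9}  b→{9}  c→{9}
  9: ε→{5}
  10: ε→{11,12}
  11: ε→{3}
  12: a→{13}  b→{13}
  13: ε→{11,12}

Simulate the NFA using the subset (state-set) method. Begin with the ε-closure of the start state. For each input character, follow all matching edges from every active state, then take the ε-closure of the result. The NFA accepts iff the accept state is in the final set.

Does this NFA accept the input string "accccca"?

S₀ = ε-closure({0}) = {0}
'a' @ 1: {1,2,3,4,6,8}  (accept∈set)
'c' @ 2: {3,5,9,10,11,12}  (accept∈set)
'c' @ 3: {}  — dead — no transitions
rest 'ccca' ignored (set empty)
after full input: {}  (accept=3 not in)

Answer: REJECT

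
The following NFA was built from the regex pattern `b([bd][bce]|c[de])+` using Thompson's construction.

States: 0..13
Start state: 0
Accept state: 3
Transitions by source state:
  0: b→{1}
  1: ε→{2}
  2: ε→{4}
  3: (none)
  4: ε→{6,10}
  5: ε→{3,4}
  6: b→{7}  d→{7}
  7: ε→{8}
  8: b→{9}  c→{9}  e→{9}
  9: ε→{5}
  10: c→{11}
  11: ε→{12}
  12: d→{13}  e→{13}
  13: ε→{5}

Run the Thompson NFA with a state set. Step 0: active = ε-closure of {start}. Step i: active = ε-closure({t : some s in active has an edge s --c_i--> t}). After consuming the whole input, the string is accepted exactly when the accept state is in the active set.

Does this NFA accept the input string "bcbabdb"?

Answer: REJECT

Derivation:
initial (ε-close {0}): {0}
'b' @ 1: {1,2,4,6,10}
'c' @ 2: {11,12}
'b' @ 3: {}  — no active states
rest 'abdb' ignored (set empty)
final: {}; accept 3 not in set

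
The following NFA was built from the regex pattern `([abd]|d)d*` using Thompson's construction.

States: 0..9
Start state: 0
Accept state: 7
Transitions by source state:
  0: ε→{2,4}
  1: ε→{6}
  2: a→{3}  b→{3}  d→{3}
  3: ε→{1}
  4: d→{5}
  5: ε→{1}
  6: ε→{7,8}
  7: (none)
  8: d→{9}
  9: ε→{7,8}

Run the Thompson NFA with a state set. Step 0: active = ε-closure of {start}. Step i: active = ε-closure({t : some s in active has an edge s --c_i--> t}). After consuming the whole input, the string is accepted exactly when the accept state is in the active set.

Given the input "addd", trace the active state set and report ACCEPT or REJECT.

start: ε-closure({0}) = {0,2,4}
'a' @ 1: {1,3,6,7,8}  ✓accept
'd' @ 2: {7,8,9}  ✓accept
'd' @ 3: {7,8,9}  ✓accept
'd' @ 4: {7,8,9}  ✓accept
final: {7,8,9}; accept 7 in set

Answer: ACCEPT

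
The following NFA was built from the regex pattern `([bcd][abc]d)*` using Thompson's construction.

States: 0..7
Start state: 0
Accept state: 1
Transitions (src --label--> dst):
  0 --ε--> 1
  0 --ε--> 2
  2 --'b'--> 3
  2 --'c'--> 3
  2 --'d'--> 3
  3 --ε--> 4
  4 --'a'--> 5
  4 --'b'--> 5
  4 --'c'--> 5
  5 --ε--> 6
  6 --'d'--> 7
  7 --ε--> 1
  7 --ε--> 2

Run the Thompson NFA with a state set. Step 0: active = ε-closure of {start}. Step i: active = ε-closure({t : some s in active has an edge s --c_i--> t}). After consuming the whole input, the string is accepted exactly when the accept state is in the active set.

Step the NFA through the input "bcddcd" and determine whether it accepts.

initial (ε-close {0}): {0,1,2}
'b' @ 1: {3,4}
'c' @ 2: {5,6}
'd' @ 3: {1,2,7}  [accepting]
'd' @ 4: {3,4}
'c' @ 5: {5,6}
'd' @ 6: {1,2,7}  [accepting]
after full input: {1,2,7}  (accept=1 in)

Answer: ACCEPT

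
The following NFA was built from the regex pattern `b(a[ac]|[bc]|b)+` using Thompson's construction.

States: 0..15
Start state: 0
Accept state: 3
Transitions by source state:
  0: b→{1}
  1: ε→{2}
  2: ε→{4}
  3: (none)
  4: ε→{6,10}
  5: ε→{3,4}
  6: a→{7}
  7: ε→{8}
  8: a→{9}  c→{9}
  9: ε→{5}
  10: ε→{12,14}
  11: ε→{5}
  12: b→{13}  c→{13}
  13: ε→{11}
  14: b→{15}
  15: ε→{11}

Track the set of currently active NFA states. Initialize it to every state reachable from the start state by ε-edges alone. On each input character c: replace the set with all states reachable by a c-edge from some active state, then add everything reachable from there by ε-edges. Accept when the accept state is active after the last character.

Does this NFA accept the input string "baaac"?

S₀ = ε-closure({0}) = {0}
'b' @ 1: {1,2,4,6,10,12,14}
'a' @ 2: {7,8}
'a' @ 3: {3,4,5,6,9,10,12,14}  [accepting]
'a' @ 4: {7,8}
'c' @ 5: {3,4,5,6,9,10,12,14}  [accepting]
end set {3,4,5,6,9,10,12,14} — state 3 in

Answer: ACCEPT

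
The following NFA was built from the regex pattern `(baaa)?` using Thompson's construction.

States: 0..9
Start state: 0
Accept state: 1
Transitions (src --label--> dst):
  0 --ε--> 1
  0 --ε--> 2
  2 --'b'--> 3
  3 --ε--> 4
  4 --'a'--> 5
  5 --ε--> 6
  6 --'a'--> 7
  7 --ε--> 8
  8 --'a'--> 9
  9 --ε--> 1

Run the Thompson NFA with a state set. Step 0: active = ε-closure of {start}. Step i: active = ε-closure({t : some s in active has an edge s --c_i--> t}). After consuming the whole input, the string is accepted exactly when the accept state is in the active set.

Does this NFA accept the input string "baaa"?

Answer: ACCEPT

Derivation:
S₀ = ε-closure({0}) = {0,1,2}
'b' @ 1: {3,4}
'a' @ 2: {5,6}
'a' @ 3: {7,8}
'a' @ 4: {1,9}  (accept∈set)
after full input: {1,9}  (accept=1 in)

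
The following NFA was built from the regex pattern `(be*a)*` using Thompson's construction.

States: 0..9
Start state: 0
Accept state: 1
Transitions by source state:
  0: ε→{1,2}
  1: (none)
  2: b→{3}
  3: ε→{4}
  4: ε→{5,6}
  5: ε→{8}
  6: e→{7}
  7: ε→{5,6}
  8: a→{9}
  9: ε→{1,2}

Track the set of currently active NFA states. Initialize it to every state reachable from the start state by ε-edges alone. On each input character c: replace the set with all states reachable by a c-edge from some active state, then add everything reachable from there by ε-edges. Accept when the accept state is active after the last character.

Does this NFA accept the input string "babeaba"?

Answer: ACCEPT

Steps:
start: ε-closure({0}) = {0,1,2}
'b' @ 1: {3,4,5,6,8}
'a' @ 2: {1,2,9}  ✓accept
'b' @ 3: {3,4,5,6,8}
'e' @ 4: {5,6,7,8}
'a' @ 5: {1,2,9}  ✓accept
'b' @ 6: {3,4,5,6,8}
'a' @ 7: {1,2,9}  ✓accept
after full input: {1,2,9}  (accept=1 in)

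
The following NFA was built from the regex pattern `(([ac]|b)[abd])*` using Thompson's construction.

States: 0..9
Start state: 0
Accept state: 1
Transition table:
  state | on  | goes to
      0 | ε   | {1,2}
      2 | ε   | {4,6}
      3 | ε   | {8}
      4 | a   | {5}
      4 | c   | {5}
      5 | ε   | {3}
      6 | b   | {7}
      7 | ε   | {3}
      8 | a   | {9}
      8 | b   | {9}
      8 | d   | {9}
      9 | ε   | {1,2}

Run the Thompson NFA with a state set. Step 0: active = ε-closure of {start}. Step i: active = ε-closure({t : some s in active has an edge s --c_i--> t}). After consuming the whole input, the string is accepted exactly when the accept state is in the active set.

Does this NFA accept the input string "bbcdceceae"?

Answer: REJECT

Steps:
S₀ = ε-closure({0}) = {0,1,2,4,6}
'b' @ 1: {3,7,8}
'b' @ 2: {1,2,4,6,9}  (accept∈set)
'c' @ 3: {3,5,8}
'd' @ 4: {1,2,4,6,9}  (accept∈set)
'c' @ 5: {3,5,8}
'e' @ 6: {}  — state set empty
rest 'ceae' ignored (set empty)
final: {}; accept 1 not in set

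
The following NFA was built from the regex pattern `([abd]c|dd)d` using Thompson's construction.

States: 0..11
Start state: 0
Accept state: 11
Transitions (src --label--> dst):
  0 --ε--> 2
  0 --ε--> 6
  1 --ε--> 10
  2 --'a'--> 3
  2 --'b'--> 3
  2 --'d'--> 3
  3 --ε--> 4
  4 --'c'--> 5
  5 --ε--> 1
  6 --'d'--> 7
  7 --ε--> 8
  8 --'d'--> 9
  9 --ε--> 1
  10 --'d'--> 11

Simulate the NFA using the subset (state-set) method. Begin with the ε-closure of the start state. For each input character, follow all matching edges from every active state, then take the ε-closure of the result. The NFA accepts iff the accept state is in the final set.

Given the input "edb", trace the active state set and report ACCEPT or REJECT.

Answer: REJECT

Derivation:
start: ε-closure({0}) = {0,2,6}
'e' @ 1: {}  — dead — no transitions
rest 'db' ignored (set empty)
after full input: {}  (accept=11 not in)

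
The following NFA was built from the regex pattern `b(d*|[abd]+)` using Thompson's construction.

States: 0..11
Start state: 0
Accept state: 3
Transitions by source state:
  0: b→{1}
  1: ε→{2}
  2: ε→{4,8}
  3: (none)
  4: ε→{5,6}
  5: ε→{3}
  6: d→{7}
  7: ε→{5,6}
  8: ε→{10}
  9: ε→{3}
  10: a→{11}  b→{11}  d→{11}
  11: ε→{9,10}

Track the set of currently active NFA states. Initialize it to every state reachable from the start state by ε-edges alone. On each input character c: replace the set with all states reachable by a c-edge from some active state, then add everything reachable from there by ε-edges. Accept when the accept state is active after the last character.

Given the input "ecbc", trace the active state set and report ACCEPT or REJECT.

initial (ε-close {0}): {0}
'e' @ 1: {}  — no active states
rest 'cbc' ignored (set empty)
after full input: {}  (accept=3 not in)

Answer: REJECT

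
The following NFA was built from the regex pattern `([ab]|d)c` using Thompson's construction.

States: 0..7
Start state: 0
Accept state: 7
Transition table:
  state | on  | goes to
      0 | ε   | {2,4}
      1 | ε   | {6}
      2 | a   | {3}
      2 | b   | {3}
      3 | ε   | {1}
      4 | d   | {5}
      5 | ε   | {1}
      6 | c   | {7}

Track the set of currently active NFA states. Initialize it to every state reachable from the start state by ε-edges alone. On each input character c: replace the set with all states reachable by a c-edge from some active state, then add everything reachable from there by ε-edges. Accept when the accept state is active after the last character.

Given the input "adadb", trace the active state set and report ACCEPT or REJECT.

Answer: REJECT

Derivation:
S₀ = ε-closure({0}) = {0,2,4}
'a' @ 1: {1,3,6}
'd' @ 2: {}  — dead — no transitions
rest 'adb' ignored (set empty)
end set {} — state 7 not in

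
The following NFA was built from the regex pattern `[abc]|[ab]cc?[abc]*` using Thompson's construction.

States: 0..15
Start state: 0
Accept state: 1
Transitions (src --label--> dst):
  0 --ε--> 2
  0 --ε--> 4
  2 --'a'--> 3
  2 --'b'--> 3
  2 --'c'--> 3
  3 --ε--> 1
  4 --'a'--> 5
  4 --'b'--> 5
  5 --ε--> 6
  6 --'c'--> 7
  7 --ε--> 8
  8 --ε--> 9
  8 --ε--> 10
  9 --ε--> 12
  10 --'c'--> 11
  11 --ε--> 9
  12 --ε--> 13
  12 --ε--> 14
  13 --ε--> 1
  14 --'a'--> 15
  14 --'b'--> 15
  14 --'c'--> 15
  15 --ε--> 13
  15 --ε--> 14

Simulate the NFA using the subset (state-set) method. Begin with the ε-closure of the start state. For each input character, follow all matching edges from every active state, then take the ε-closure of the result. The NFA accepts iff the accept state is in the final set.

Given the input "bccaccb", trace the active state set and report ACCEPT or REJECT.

start: ε-closure({0}) = {0,2,4}
'b' @ 1: {1,3,5,6}  ✓accept
'c' @ 2: {1,7,8,9,10,12,13,14}  ✓accept
'c' @ 3: {1,9,11,12,13,14,15}  ✓accept
'a' @ 4: {1,13,14,15}  ✓accept
'c' @ 5: {1,13,14,15}  ✓accept
'c' @ 6: {1,13,14,15}  ✓accept
'b' @ 7: {1,13,14,15}  ✓accept
final: {1,13,14,15}; accept 1 in set

Answer: ACCEPT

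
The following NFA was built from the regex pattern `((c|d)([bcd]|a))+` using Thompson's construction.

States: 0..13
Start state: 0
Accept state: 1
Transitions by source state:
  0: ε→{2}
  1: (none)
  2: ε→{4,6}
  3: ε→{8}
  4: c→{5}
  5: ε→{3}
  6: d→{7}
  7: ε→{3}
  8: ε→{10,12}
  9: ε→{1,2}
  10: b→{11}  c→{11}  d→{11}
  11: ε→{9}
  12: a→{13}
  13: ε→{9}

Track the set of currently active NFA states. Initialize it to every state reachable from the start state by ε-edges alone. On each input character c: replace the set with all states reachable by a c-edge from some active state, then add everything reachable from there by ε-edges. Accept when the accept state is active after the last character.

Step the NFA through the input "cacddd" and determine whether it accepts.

S₀ = ε-closure({0}) = {0,2,4,6}
'c' @ 1: {3,5,8,10,12}
'a' @ 2: {1,2,4,6,9,13}  ✓accept
'c' @ 3: {3,5,8,10,12}
'd' @ 4: {1,2,4,6,9,11}  ✓accept
'd' @ 5: {3,7,8,10,12}
'd' @ 6: {1,2,4,6,9,11}  ✓accept
after full input: {1,2,4,6,9,11}  (accept=1 in)

Answer: ACCEPT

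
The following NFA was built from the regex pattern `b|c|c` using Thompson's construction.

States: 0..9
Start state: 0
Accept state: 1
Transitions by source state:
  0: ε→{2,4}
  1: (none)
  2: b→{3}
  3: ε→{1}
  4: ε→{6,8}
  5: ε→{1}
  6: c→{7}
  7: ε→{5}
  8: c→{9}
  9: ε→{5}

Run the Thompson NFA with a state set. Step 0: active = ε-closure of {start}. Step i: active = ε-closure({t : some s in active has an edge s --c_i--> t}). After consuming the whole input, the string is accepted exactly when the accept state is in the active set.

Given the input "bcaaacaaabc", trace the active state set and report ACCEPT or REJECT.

S₀ = ε-closure({0}) = {0,2,4,6,8}
'b' @ 1: {1,3}  ✓accept
'c' @ 2: {}  — no active states
rest 'aaacaaabc' ignored (set empty)
end set {} — state 1 not in

Answer: REJECT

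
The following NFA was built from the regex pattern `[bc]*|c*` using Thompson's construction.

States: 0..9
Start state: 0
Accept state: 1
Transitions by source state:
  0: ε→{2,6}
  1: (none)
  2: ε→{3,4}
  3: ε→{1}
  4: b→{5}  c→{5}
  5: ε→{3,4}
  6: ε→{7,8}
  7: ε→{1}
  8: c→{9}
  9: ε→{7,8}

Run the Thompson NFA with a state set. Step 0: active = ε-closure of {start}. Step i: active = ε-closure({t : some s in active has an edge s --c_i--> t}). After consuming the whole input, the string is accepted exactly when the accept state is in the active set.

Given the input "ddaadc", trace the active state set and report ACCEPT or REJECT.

S₀ = ε-closure({0}) = {0,1,2,3,4,6,7,8}
'd' @ 1: {}  — dead — no transitions
rest 'daadc' ignored (set empty)
end set {} — state 1 not in

Answer: REJECT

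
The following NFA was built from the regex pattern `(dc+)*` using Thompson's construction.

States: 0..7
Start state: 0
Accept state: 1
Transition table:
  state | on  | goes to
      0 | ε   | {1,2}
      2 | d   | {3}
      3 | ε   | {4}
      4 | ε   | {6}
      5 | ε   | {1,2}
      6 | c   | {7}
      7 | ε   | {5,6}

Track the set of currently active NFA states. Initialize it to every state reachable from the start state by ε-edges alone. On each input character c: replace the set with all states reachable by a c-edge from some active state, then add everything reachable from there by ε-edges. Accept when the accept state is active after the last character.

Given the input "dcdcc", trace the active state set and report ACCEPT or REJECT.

S₀ = ε-closure({0}) = {0,1,2}
'd' @ 1: {3,4,6}
'c' @ 2: {1,2,5,6,7}  (accept∈set)
'd' @ 3: {3,4,6}
'c' @ 4: {1,2,5,6,7}  (accept∈set)
'c' @ 5: {1,2,5,6,7}  (accept∈set)
after full input: {1,2,5,6,7}  (accept=1 in)

Answer: ACCEPT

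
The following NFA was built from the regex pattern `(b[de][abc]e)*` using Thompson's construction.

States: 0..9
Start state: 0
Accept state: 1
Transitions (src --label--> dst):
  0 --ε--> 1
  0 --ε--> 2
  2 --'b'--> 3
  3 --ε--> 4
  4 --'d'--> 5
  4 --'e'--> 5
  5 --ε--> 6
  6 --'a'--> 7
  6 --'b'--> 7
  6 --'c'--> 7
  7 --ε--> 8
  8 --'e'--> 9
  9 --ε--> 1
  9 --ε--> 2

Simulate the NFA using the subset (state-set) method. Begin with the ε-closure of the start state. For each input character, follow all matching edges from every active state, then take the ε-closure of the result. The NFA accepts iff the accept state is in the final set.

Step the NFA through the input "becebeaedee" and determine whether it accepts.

S₀ = ε-closure({0}) = {0,1,2}
'b' @ 1: {3,4}
'e' @ 2: {5,6}
'c' @ 3: {7,8}
'e' @ 4: {1,2,9}  [accepting]
'b' @ 5: {3,4}
'e' @ 6: {5,6}
'a' @ 7: {7,8}
'e' @ 8: {1,2,9}  [accepting]
'd' @ 9: {}  — state set empty
rest 'ee' ignored (set empty)
end set {} — state 1 not in

Answer: REJECT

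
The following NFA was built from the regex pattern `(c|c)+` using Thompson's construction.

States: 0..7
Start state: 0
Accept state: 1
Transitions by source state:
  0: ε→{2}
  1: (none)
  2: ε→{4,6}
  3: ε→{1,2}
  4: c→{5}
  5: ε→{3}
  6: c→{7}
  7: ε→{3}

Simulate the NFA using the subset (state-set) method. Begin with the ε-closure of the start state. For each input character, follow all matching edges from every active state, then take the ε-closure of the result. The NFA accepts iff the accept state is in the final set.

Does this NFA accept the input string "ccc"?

Answer: ACCEPT

Derivation:
start: ε-closure({0}) = {0,2,4,6}
'c' @ 1: {1,2,3,4,5,6,7}  [accepting]
'c' @ 2: {1,2,3,4,5,6,7}  [accepting]
'c' @ 3: {1,2,3,4,5,6,7}  [accepting]
final: {1,2,3,4,5,6,7}; accept 1 in set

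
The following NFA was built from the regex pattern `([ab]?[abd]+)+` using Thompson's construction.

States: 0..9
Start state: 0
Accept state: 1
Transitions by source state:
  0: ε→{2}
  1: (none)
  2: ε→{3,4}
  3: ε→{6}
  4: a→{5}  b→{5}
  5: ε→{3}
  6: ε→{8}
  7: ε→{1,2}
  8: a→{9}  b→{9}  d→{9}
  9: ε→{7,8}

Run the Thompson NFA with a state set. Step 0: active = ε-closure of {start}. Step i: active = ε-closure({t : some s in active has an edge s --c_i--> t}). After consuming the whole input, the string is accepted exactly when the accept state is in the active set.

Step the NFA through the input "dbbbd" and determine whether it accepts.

Answer: ACCEPT

Trace:
start: ε-closure({0}) = {0,2,3,4,6,8}
'd' @ 1: {1,2,3,4,6,7,8,9}  (accept∈set)
'b' @ 2: {1,2,3,4,5,6,7,8,9}  (accept∈set)
'b' @ 3: {1,2,3,4,5,6,7,8,9}  (accept∈set)
'b' @ 4: {1,2,3,4,5,6,7,8,9}  (accept∈set)
'd' @ 5: {1,2,3,4,6,7,8,9}  (accept∈set)
final: {1,2,3,4,6,7,8,9}; accept 1 in set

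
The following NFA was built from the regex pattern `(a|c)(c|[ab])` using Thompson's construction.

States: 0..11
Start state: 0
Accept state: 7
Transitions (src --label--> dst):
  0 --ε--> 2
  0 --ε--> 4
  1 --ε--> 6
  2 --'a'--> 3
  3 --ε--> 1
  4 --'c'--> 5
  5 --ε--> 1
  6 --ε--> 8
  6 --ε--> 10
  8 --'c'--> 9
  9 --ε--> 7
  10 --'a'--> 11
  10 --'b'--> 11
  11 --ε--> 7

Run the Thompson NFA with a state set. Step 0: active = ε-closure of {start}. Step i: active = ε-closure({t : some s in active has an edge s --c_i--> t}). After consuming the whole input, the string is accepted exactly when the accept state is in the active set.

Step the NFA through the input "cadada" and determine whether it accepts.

S₀ = ε-closure({0}) = {0,2,4}
'c' @ 1: {1,5,6,8,10}
'a' @ 2: {7,11}  ✓accept
'd' @ 3: {}  — dead — no transitions
rest 'ada' ignored (set empty)
end set {} — state 7 not in

Answer: REJECT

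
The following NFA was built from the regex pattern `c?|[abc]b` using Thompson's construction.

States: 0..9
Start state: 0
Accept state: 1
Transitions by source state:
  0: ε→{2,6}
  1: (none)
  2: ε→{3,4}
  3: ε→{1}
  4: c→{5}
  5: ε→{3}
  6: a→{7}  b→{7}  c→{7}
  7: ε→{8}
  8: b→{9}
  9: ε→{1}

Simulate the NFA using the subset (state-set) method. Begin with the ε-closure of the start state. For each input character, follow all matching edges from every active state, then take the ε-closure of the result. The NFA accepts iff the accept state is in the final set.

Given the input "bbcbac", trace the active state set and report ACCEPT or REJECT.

S₀ = ε-closure({0}) = {0,1,2,3,4,6}
'b' @ 1: {7,8}
'b' @ 2: {1,9}  [accepting]
'c' @ 3: {}  — state set empty
rest 'bac' ignored (set empty)
final: {}; accept 1 not in set

Answer: REJECT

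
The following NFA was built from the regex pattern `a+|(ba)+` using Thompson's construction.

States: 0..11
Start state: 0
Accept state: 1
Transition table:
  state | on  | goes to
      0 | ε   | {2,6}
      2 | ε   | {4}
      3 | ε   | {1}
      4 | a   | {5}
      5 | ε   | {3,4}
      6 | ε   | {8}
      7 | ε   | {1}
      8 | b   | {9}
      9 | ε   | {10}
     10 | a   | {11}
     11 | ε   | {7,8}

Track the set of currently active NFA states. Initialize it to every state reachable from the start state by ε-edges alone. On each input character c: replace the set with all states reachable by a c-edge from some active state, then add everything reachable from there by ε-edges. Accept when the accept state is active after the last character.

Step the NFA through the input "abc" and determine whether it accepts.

start: ε-closure({0}) = {0,2,4,6,8}
'a' @ 1: {1,3,4,5}  [accepting]
'b' @ 2: {}  — dead — no transitions
rest 'c' ignored (set empty)
final: {}; accept 1 not in set

Answer: REJECT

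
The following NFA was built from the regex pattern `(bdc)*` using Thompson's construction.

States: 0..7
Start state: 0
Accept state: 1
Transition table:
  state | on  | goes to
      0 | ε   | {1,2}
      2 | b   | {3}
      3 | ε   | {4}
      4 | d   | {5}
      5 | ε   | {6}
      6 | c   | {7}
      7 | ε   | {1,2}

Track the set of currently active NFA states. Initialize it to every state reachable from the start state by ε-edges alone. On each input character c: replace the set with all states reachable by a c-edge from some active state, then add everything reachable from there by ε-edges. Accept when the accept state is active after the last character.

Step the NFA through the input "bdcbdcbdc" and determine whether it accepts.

initial (ε-close {0}): {0,1,2}
'b' @ 1: {3,4}
'd' @ 2: {5,6}
'c' @ 3: {1,2,7}  (accept∈set)
'b' @ 4: {3,4}
'd' @ 5: {5,6}
'c' @ 6: {1,2,7}  (accept∈set)
'b' @ 7: {3,4}
'd' @ 8: {5,6}
'c' @ 9: {1,2,7}  (accept∈set)
after full input: {1,2,7}  (accept=1 in)

Answer: ACCEPT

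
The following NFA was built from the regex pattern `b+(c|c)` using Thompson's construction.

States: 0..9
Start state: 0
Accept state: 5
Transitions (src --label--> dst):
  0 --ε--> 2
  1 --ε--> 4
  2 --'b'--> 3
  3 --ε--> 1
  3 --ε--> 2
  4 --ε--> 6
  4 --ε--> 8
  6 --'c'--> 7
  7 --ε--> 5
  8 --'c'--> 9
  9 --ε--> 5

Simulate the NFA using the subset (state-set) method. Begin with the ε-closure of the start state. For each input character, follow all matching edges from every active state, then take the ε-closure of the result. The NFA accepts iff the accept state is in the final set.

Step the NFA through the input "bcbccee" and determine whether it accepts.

start: ε-closure({0}) = {0,2}
'b' @ 1: {1,2,3,4,6,8}
'c' @ 2: {5,7,9}  [accepting]
'b' @ 3: {}  — dead — no transitions
rest 'ccee' ignored (set empty)
end set {} — state 5 not in

Answer: REJECT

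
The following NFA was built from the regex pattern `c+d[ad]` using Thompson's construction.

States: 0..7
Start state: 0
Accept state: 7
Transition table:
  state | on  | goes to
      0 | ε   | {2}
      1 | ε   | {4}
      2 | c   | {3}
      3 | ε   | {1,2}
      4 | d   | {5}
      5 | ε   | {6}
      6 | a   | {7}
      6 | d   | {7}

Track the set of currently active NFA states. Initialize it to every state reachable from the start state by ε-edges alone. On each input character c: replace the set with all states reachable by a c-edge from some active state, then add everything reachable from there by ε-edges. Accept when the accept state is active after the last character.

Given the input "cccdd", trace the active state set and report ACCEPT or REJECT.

S₀ = ε-closure({0}) = {0,2}
'c' @ 1: {1,2,3,4}
'c' @ 2: {1,2,3,4}
'c' @ 3: {1,2,3,4}
'd' @ 4: {5,6}
'd' @ 5: {7}  [accepting]
final: {7}; accept 7 in set

Answer: ACCEPT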